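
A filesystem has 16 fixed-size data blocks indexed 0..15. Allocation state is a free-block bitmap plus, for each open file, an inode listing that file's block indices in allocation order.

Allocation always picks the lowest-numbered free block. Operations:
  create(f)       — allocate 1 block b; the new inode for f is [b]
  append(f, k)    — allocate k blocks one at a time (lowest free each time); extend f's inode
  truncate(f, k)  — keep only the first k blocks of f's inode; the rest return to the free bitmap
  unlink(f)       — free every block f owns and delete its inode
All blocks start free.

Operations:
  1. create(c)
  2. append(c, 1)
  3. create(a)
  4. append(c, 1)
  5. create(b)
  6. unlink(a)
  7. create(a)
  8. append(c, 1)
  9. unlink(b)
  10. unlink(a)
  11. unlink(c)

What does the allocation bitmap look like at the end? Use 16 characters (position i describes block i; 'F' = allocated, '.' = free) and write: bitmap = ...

[1] create(c) — c=0 (map F...............)
[2] append(c, 1) — c=0,1 (map FF..............)
[3] create(a) — a=2 c=0,1 (map FFF.............)
[4] append(c, 1) — a=2 c=0,1,3 (map FFFF............)
[5] create(b) — a=2 b=4 c=0,1,3 (map FFFFF...........)
[6] unlink(a) — b=4 c=0,1,3 (map FF.FF...........)
[7] create(a) — a=2 b=4 c=0,1,3 (map FFFFF...........)
[8] append(c, 1) — a=2 b=4 c=0,1,3,5 (map FFFFFF..........)
[9] unlink(b) — a=2 c=0,1,3,5 (map FFFF.F..........)
[10] unlink(a) — c=0,1,3,5 (map FF.F.F..........)
[11] unlink(c) —  (map ................)

bitmap = ................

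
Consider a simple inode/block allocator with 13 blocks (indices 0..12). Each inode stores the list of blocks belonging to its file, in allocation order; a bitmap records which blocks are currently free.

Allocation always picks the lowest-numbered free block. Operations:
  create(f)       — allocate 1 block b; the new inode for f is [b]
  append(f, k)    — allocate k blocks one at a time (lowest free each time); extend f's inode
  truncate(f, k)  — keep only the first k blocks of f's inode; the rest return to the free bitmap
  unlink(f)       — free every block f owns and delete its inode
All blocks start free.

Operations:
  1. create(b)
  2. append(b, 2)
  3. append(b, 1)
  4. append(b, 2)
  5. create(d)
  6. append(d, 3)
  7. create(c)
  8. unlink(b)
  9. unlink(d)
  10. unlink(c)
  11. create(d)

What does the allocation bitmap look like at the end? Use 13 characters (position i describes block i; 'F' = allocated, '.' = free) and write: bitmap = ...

after create(b) → b:[0]  free=[F............]
after append(b, 2) → b:[0, 1, 2]  free=[FFF..........]
after append(b, 1) → b:[0, 1, 2, 3]  free=[FFFF.........]
after append(b, 2) → b:[0, 1, 2, 3, 4, 5]  free=[FFFFFF.......]
after create(d) → b:[0, 1, 2, 3, 4, 5], d:[6]  free=[FFFFFFF......]
after append(d, 3) → b:[0, 1, 2, 3, 4, 5], d:[6, 7, 8, 9]  free=[FFFFFFFFFF...]
after create(c) → b:[0, 1, 2, 3, 4, 5], c:[10], d:[6, 7, 8, 9]  free=[FFFFFFFFFFF..]
after unlink(b) → c:[10], d:[6, 7, 8, 9]  free=[......FFFFF..]
after unlink(d) → c:[10]  free=[..........F..]
after unlink(c) →   free=[.............]
after create(d) → d:[0]  free=[F............]

bitmap = F............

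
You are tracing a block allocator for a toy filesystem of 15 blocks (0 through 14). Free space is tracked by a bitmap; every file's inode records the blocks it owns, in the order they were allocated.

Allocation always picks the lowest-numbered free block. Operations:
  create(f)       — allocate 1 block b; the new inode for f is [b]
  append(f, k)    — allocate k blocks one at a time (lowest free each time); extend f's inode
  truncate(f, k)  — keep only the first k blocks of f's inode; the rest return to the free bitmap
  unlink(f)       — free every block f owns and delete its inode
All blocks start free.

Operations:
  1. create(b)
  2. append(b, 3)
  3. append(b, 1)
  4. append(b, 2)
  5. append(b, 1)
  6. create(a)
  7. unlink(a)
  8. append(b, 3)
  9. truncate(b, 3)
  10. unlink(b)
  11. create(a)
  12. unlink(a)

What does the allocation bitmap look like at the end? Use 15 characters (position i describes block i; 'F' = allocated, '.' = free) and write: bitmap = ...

create(b): bitmap=F.............. | b=[0]
append(b, 3): bitmap=FFFF........... | b=[0, 1, 2, 3]
append(b, 1): bitmap=FFFFF.......... | b=[0, 1, 2, 3, 4]
append(b, 2): bitmap=FFFFFFF........ | b=[0, 1, 2, 3, 4, 5, 6]
append(b, 1): bitmap=FFFFFFFF....... | b=[0, 1, 2, 3, 4, 5, 6, 7]
create(a): bitmap=FFFFFFFFF...... | a=[8] b=[0, 1, 2, 3, 4, 5, 6, 7]
unlink(a): bitmap=FFFFFFFF....... | b=[0, 1, 2, 3, 4, 5, 6, 7]
append(b, 3): bitmap=FFFFFFFFFFF.... | b=[0, 1, 2, 3, 4, 5, 6, 7, 8, 9, 10]
truncate(b, 3): bitmap=FFF............ | b=[0, 1, 2]
unlink(b): bitmap=............... | 
create(a): bitmap=F.............. | a=[0]
unlink(a): bitmap=............... | 

bitmap = ...............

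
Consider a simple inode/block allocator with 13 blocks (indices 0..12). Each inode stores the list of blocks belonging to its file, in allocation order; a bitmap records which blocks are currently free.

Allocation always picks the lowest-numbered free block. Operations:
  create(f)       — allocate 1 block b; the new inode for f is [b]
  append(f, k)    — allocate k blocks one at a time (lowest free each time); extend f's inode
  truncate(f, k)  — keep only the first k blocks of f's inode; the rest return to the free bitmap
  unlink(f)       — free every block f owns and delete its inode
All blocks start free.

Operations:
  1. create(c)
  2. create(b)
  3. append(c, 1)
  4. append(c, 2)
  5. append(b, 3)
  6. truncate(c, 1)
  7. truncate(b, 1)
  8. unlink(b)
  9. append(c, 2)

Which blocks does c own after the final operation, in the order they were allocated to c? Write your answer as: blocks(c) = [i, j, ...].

  1. create(c)  ⇒  F............  {c→[0]}
  2. create(b)  ⇒  FF...........  {b→[1]; c→[0]}
  3. append(c, 1)  ⇒  FFF..........  {b→[1]; c→[0, 2]}
  4. append(c, 2)  ⇒  FFFFF........  {b→[1]; c→[0, 2, 3, 4]}
  5. append(b, 3)  ⇒  FFFFFFFF.....  {b→[1, 5, 6, 7]; c→[0, 2, 3, 4]}
  6. truncate(c, 1)  ⇒  FF...FFF.....  {b→[1, 5, 6, 7]; c→[0]}
  7. truncate(b, 1)  ⇒  FF...........  {b→[1]; c→[0]}
  8. unlink(b)  ⇒  F............  {c→[0]}
  9. append(c, 2)  ⇒  FFF..........  {c→[0, 1, 2]}

blocks(c) = [0, 1, 2]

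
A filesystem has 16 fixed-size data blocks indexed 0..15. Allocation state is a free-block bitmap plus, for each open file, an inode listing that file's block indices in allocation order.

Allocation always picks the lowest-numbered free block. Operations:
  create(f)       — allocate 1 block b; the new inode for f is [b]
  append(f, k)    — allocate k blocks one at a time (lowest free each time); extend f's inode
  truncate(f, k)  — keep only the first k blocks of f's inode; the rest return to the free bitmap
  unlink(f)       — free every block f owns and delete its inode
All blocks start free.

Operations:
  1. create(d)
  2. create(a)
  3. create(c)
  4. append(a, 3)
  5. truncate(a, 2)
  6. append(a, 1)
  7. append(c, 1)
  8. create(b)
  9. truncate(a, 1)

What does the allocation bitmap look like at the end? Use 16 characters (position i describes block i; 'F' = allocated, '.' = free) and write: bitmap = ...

[1] create(d) — d=0 (map F...............)
[2] create(a) — a=1 d=0 (map FF..............)
[3] create(c) — a=1 c=2 d=0 (map FFF.............)
[4] append(a, 3) — a=1,3,4,5 c=2 d=0 (map FFFFFF..........)
[5] truncate(a, 2) — a=1,3 c=2 d=0 (map FFFF............)
[6] append(a, 1) — a=1,3,4 c=2 d=0 (map FFFFF...........)
[7] append(c, 1) — a=1,3,4 c=2,5 d=0 (map FFFFFF..........)
[8] create(b) — a=1,3,4 b=6 c=2,5 d=0 (map FFFFFFF.........)
[9] truncate(a, 1) — a=1 b=6 c=2,5 d=0 (map FFF..FF.........)

bitmap = FFF..FF.........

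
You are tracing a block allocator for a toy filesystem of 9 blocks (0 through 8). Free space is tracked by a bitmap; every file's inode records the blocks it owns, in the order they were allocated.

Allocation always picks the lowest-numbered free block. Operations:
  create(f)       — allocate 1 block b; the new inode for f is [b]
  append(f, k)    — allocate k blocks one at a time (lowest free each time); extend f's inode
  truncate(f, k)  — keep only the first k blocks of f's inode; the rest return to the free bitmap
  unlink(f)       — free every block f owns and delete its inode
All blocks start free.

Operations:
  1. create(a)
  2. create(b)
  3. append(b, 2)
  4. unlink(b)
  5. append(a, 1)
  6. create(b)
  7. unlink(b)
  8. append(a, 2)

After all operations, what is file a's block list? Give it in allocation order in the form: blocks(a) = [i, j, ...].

blocks(a) = [0, 1, 2, 3]

  1. create(a)  ⇒  F........  {a→[0]}
  2. create(b)  ⇒  FF.......  {a→[0]; b→[1]}
  3. append(b, 2)  ⇒  FFFF.....  {a→[0]; b→[1, 2, 3]}
  4. unlink(b)  ⇒  F........  {a→[0]}
  5. append(a, 1)  ⇒  FF.......  {a→[0, 1]}
  6. create(b)  ⇒  FFF......  {a→[0, 1]; b→[2]}
  7. unlink(b)  ⇒  FF.......  {a→[0, 1]}
  8. append(a, 2)  ⇒  FFFF.....  {a→[0, 1, 2, 3]}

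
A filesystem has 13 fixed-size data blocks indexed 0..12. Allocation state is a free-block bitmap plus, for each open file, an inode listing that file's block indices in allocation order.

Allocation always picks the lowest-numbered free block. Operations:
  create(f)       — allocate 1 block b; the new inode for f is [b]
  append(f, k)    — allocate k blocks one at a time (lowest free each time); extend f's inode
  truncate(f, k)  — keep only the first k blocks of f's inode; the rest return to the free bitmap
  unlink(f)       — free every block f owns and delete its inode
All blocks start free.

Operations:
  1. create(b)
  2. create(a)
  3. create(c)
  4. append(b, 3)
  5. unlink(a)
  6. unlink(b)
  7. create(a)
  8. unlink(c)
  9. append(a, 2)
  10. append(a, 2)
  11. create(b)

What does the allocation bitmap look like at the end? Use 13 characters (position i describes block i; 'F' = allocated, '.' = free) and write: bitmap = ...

bitmap = FFFFFF.......

[1] create(b) — b=0 (map F............)
[2] create(a) — a=1 b=0 (map FF...........)
[3] create(c) — a=1 b=0 c=2 (map FFF..........)
[4] append(b, 3) — a=1 b=0,3,4,5 c=2 (map FFFFFF.......)
[5] unlink(a) — b=0,3,4,5 c=2 (map F.FFFF.......)
[6] unlink(b) — c=2 (map ..F..........)
[7] create(a) — a=0 c=2 (map F.F..........)
[8] unlink(c) — a=0 (map F............)
[9] append(a, 2) — a=0,1,2 (map FFF..........)
[10] append(a, 2) — a=0,1,2,3,4 (map FFFFF........)
[11] create(b) — a=0,1,2,3,4 b=5 (map FFFFFF.......)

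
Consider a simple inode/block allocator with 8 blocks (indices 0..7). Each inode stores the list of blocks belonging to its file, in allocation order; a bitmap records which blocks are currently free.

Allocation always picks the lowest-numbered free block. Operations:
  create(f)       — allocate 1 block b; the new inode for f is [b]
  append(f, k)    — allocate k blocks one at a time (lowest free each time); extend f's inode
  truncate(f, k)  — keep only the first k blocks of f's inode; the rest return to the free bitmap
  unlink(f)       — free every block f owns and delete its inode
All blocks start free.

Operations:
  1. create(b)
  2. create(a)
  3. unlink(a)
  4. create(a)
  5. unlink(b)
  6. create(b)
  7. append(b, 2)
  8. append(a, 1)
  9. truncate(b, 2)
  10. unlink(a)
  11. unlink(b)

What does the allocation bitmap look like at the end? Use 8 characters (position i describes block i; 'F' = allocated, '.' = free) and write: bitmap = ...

  1. create(b)  ⇒  F.......  {b→[0]}
  2. create(a)  ⇒  FF......  {a→[1]; b→[0]}
  3. unlink(a)  ⇒  F.......  {b→[0]}
  4. create(a)  ⇒  FF......  {a→[1]; b→[0]}
  5. unlink(b)  ⇒  .F......  {a→[1]}
  6. create(b)  ⇒  FF......  {a→[1]; b→[0]}
  7. append(b, 2)  ⇒  FFFF....  {a→[1]; b→[0, 2, 3]}
  8. append(a, 1)  ⇒  FFFFF...  {a→[1, 4]; b→[0, 2, 3]}
  9. truncate(b, 2)  ⇒  FFF.F...  {a→[1, 4]; b→[0, 2]}
  10. unlink(a)  ⇒  F.F.....  {b→[0, 2]}
  11. unlink(b)  ⇒  ........  {}

bitmap = ........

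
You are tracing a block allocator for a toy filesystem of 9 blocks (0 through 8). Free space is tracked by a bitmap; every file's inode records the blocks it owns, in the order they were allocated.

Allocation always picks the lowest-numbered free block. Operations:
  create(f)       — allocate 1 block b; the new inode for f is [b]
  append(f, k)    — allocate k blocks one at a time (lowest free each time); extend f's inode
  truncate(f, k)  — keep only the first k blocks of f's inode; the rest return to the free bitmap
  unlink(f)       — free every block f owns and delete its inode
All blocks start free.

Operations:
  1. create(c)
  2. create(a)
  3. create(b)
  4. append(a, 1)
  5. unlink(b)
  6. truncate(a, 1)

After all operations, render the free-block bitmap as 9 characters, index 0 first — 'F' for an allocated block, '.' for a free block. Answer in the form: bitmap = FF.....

bitmap = FF.......

create(c): bitmap=F........ | c=[0]
create(a): bitmap=FF....... | a=[1] c=[0]
create(b): bitmap=FFF...... | a=[1] b=[2] c=[0]
append(a, 1): bitmap=FFFF..... | a=[1, 3] b=[2] c=[0]
unlink(b): bitmap=FF.F..... | a=[1, 3] c=[0]
truncate(a, 1): bitmap=FF....... | a=[1] c=[0]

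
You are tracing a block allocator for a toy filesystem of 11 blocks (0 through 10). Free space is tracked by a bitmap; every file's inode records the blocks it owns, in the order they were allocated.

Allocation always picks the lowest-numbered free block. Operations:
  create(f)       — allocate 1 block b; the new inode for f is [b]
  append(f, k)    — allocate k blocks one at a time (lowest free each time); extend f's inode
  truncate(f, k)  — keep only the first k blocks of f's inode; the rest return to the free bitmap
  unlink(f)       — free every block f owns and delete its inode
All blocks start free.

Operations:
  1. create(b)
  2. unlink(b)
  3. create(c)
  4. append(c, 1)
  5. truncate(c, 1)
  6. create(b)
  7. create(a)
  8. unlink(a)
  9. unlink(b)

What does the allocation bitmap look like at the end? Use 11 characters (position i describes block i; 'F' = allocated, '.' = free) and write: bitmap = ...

bitmap = F..........

[1] create(b) — b=0 (map F..........)
[2] unlink(b) —  (map ...........)
[3] create(c) — c=0 (map F..........)
[4] append(c, 1) — c=0,1 (map FF.........)
[5] truncate(c, 1) — c=0 (map F..........)
[6] create(b) — b=1 c=0 (map FF.........)
[7] create(a) — a=2 b=1 c=0 (map FFF........)
[8] unlink(a) — b=1 c=0 (map FF.........)
[9] unlink(b) — c=0 (map F..........)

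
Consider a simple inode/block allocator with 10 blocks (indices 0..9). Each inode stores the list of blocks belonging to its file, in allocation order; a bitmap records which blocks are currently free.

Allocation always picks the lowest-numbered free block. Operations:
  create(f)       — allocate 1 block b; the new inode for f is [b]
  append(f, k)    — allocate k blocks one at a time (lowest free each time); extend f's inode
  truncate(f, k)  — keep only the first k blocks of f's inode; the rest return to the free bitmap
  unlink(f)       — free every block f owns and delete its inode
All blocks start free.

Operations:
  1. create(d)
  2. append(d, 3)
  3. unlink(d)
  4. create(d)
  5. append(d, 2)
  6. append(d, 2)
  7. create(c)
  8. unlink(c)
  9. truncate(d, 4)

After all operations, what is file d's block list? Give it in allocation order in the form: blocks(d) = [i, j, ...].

blocks(d) = [0, 1, 2, 3]

[1] create(d) — d=0 (map F.........)
[2] append(d, 3) — d=0,1,2,3 (map FFFF......)
[3] unlink(d) —  (map ..........)
[4] create(d) — d=0 (map F.........)
[5] append(d, 2) — d=0,1,2 (map FFF.......)
[6] append(d, 2) — d=0,1,2,3,4 (map FFFFF.....)
[7] create(c) — c=5 d=0,1,2,3,4 (map FFFFFF....)
[8] unlink(c) — d=0,1,2,3,4 (map FFFFF.....)
[9] truncate(d, 4) — d=0,1,2,3 (map FFFF......)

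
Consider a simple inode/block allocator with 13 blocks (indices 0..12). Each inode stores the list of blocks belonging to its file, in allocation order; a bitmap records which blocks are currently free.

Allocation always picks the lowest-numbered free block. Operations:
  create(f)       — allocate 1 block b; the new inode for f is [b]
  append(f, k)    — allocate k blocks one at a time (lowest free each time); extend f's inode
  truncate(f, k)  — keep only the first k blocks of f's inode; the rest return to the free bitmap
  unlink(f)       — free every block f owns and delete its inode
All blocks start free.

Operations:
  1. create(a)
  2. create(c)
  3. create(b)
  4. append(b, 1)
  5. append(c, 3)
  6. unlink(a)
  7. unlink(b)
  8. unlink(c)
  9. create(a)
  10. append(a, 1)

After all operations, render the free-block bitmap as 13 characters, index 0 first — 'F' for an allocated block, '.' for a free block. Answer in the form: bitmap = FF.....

after create(a) → a:[0]  free=[F............]
after create(c) → a:[0], c:[1]  free=[FF...........]
after create(b) → a:[0], b:[2], c:[1]  free=[FFF..........]
after append(b, 1) → a:[0], b:[2, 3], c:[1]  free=[FFFF.........]
after append(c, 3) → a:[0], b:[2, 3], c:[1, 4, 5, 6]  free=[FFFFFFF......]
after unlink(a) → b:[2, 3], c:[1, 4, 5, 6]  free=[.FFFFFF......]
after unlink(b) → c:[1, 4, 5, 6]  free=[.F..FFF......]
after unlink(c) →   free=[.............]
after create(a) → a:[0]  free=[F............]
after append(a, 1) → a:[0, 1]  free=[FF...........]

bitmap = FF...........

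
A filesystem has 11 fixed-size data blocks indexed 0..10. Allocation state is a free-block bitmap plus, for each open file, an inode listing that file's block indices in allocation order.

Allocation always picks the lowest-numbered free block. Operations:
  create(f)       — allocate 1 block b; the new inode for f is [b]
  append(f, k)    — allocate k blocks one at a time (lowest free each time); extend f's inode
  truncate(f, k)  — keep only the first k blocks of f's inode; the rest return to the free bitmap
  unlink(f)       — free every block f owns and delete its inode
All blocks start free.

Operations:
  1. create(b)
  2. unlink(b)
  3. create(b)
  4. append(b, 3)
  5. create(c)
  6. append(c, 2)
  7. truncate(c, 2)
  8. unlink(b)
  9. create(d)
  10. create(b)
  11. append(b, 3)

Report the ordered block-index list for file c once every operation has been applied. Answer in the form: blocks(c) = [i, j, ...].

blocks(c) = [4, 5]

[1] create(b) — b=0 (map F..........)
[2] unlink(b) —  (map ...........)
[3] create(b) — b=0 (map F..........)
[4] append(b, 3) — b=0,1,2,3 (map FFFF.......)
[5] create(c) — b=0,1,2,3 c=4 (map FFFFF......)
[6] append(c, 2) — b=0,1,2,3 c=4,5,6 (map FFFFFFF....)
[7] truncate(c, 2) — b=0,1,2,3 c=4,5 (map FFFFFF.....)
[8] unlink(b) — c=4,5 (map ....FF.....)
[9] create(d) — c=4,5 d=0 (map F...FF.....)
[10] create(b) — b=1 c=4,5 d=0 (map FF..FF.....)
[11] append(b, 3) — b=1,2,3,6 c=4,5 d=0 (map FFFFFFF....)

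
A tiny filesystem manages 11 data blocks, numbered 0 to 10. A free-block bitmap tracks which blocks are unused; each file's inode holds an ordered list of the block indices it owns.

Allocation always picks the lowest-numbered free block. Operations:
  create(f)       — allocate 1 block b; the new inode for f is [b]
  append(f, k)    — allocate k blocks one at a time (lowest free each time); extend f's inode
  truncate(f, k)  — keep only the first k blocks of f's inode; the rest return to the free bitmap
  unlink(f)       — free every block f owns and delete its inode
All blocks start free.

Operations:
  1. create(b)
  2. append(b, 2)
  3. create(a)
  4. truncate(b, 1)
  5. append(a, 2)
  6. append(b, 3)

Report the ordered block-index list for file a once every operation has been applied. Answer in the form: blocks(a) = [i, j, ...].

[1] create(b) — b=0 (map F..........)
[2] append(b, 2) — b=0,1,2 (map FFF........)
[3] create(a) — a=3 b=0,1,2 (map FFFF.......)
[4] truncate(b, 1) — a=3 b=0 (map F..F.......)
[5] append(a, 2) — a=3,1,2 b=0 (map FFFF.......)
[6] append(b, 3) — a=3,1,2 b=0,4,5,6 (map FFFFFFF....)

blocks(a) = [3, 1, 2]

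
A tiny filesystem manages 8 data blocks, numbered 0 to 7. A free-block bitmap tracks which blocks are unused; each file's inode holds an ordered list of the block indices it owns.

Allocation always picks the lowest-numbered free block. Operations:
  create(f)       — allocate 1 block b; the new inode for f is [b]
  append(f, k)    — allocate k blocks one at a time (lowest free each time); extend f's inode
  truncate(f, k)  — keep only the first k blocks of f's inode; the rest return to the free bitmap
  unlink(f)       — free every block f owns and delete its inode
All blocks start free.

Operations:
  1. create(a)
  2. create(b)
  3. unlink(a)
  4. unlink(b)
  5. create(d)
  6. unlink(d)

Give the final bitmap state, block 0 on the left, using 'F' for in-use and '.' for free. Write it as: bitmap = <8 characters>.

bitmap = ........

create(a): bitmap=F....... | a=[0]
create(b): bitmap=FF...... | a=[0] b=[1]
unlink(a): bitmap=.F...... | b=[1]
unlink(b): bitmap=........ | 
create(d): bitmap=F....... | d=[0]
unlink(d): bitmap=........ | 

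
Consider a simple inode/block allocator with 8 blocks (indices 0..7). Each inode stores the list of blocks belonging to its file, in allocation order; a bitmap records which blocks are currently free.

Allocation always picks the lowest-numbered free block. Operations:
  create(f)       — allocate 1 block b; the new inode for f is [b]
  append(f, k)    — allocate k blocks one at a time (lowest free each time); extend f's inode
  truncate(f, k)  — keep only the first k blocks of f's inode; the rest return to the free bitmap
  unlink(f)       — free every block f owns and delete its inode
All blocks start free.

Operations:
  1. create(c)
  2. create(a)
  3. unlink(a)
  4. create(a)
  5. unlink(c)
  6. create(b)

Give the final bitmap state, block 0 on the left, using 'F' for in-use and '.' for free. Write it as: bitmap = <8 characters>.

bitmap = FF......

[1] create(c) — c=0 (map F.......)
[2] create(a) — a=1 c=0 (map FF......)
[3] unlink(a) — c=0 (map F.......)
[4] create(a) — a=1 c=0 (map FF......)
[5] unlink(c) — a=1 (map .F......)
[6] create(b) — a=1 b=0 (map FF......)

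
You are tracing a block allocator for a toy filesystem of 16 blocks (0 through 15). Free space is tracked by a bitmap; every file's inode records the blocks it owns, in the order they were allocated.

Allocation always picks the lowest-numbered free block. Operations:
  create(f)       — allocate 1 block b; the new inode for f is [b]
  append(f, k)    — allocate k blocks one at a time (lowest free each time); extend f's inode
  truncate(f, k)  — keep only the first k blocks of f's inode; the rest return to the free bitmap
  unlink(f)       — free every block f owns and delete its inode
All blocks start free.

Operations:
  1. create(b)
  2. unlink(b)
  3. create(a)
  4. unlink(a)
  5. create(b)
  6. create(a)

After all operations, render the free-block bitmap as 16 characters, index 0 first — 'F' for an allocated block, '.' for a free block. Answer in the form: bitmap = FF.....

after create(b) → b:[0]  free=[F...............]
after unlink(b) →   free=[................]
after create(a) → a:[0]  free=[F...............]
after unlink(a) →   free=[................]
after create(b) → b:[0]  free=[F...............]
after create(a) → a:[1], b:[0]  free=[FF..............]

bitmap = FF..............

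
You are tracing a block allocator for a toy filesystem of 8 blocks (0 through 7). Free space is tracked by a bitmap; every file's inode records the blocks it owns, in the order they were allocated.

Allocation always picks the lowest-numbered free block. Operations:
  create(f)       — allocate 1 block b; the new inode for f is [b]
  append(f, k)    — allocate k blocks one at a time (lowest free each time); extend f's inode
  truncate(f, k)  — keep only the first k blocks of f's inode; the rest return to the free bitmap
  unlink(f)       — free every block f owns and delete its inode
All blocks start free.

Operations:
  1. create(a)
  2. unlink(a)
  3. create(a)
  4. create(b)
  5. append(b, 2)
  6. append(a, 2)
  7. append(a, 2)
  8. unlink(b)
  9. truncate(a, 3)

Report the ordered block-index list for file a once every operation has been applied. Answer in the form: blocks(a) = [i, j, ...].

blocks(a) = [0, 4, 5]

create(a): bitmap=F....... | a=[0]
unlink(a): bitmap=........ | 
create(a): bitmap=F....... | a=[0]
create(b): bitmap=FF...... | a=[0] b=[1]
append(b, 2): bitmap=FFFF.... | a=[0] b=[1, 2, 3]
append(a, 2): bitmap=FFFFFF.. | a=[0, 4, 5] b=[1, 2, 3]
append(a, 2): bitmap=FFFFFFFF | a=[0, 4, 5, 6, 7] b=[1, 2, 3]
unlink(b): bitmap=F...FFFF | a=[0, 4, 5, 6, 7]
truncate(a, 3): bitmap=F...FF.. | a=[0, 4, 5]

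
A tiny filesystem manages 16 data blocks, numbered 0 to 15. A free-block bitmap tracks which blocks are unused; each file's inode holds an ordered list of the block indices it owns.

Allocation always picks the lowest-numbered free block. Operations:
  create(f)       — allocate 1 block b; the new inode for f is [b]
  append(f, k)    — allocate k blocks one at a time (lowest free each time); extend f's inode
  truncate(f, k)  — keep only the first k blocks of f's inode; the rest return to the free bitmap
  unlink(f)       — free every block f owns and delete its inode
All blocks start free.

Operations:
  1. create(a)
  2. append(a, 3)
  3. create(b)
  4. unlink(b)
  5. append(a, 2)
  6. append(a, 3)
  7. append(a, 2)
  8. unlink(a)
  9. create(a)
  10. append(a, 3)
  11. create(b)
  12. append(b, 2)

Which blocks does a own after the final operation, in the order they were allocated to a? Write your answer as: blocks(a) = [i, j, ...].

create(a): bitmap=F............... | a=[0]
append(a, 3): bitmap=FFFF............ | a=[0, 1, 2, 3]
create(b): bitmap=FFFFF........... | a=[0, 1, 2, 3] b=[4]
unlink(b): bitmap=FFFF............ | a=[0, 1, 2, 3]
append(a, 2): bitmap=FFFFFF.......... | a=[0, 1, 2, 3, 4, 5]
append(a, 3): bitmap=FFFFFFFFF....... | a=[0, 1, 2, 3, 4, 5, 6, 7, 8]
append(a, 2): bitmap=FFFFFFFFFFF..... | a=[0, 1, 2, 3, 4, 5, 6, 7, 8, 9, 10]
unlink(a): bitmap=................ | 
create(a): bitmap=F............... | a=[0]
append(a, 3): bitmap=FFFF............ | a=[0, 1, 2, 3]
create(b): bitmap=FFFFF........... | a=[0, 1, 2, 3] b=[4]
append(b, 2): bitmap=FFFFFFF......... | a=[0, 1, 2, 3] b=[4, 5, 6]

blocks(a) = [0, 1, 2, 3]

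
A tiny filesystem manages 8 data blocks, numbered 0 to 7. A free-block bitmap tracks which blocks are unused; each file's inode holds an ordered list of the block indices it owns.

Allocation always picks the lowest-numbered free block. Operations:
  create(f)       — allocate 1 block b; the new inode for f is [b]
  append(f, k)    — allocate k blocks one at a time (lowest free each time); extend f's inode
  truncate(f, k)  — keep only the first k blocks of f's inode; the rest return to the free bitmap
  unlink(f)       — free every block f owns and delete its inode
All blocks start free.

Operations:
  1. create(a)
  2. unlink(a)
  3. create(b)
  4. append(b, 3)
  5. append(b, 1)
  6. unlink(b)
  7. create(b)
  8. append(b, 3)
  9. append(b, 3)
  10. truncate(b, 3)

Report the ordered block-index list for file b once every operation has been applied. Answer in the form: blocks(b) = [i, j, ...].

blocks(b) = [0, 1, 2]

after create(a) → a:[0]  free=[F.......]
after unlink(a) →   free=[........]
after create(b) → b:[0]  free=[F.......]
after append(b, 3) → b:[0, 1, 2, 3]  free=[FFFF....]
after append(b, 1) → b:[0, 1, 2, 3, 4]  free=[FFFFF...]
after unlink(b) →   free=[........]
after create(b) → b:[0]  free=[F.......]
after append(b, 3) → b:[0, 1, 2, 3]  free=[FFFF....]
after append(b, 3) → b:[0, 1, 2, 3, 4, 5, 6]  free=[FFFFFFF.]
after truncate(b, 3) → b:[0, 1, 2]  free=[FFF.....]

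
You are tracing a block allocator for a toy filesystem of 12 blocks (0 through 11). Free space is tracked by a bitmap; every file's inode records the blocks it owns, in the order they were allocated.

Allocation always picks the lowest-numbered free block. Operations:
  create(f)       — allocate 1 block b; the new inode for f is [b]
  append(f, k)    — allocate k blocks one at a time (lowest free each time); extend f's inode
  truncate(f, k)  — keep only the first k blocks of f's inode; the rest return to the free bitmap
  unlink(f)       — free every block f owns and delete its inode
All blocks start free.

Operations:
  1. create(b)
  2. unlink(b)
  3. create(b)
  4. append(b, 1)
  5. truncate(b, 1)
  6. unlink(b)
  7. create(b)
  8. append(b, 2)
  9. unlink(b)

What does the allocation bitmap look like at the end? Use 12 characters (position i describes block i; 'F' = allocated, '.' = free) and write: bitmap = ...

bitmap = ............

[1] create(b) — b=0 (map F...........)
[2] unlink(b) —  (map ............)
[3] create(b) — b=0 (map F...........)
[4] append(b, 1) — b=0,1 (map FF..........)
[5] truncate(b, 1) — b=0 (map F...........)
[6] unlink(b) —  (map ............)
[7] create(b) — b=0 (map F...........)
[8] append(b, 2) — b=0,1,2 (map FFF.........)
[9] unlink(b) —  (map ............)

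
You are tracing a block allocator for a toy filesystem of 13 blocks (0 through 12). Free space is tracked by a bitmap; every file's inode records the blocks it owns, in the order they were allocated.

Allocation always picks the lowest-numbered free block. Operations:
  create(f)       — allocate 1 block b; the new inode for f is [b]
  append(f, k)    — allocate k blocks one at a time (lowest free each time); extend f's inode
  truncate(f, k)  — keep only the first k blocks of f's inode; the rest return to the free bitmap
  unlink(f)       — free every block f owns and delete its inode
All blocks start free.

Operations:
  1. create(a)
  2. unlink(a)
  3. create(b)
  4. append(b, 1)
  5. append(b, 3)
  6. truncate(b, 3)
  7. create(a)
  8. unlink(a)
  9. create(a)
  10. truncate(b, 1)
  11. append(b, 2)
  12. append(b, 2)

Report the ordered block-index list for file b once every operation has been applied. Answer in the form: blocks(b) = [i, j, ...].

blocks(b) = [0, 1, 2, 4, 5]

create(a): bitmap=F............ | a=[0]
unlink(a): bitmap=............. | 
create(b): bitmap=F............ | b=[0]
append(b, 1): bitmap=FF........... | b=[0, 1]
append(b, 3): bitmap=FFFFF........ | b=[0, 1, 2, 3, 4]
truncate(b, 3): bitmap=FFF.......... | b=[0, 1, 2]
create(a): bitmap=FFFF......... | a=[3] b=[0, 1, 2]
unlink(a): bitmap=FFF.......... | b=[0, 1, 2]
create(a): bitmap=FFFF......... | a=[3] b=[0, 1, 2]
truncate(b, 1): bitmap=F..F......... | a=[3] b=[0]
append(b, 2): bitmap=FFFF......... | a=[3] b=[0, 1, 2]
append(b, 2): bitmap=FFFFFF....... | a=[3] b=[0, 1, 2, 4, 5]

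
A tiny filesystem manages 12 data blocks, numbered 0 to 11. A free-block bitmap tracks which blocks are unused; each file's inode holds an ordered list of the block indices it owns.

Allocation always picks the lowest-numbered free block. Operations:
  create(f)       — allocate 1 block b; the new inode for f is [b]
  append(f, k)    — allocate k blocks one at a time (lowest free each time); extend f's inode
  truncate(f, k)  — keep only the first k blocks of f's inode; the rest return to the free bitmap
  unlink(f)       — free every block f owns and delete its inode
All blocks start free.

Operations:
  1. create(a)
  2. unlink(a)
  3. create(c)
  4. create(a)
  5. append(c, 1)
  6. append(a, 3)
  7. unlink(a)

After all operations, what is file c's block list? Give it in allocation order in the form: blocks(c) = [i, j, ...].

  1. create(a)  ⇒  F...........  {a→[0]}
  2. unlink(a)  ⇒  ............  {}
  3. create(c)  ⇒  F...........  {c→[0]}
  4. create(a)  ⇒  FF..........  {a→[1]; c→[0]}
  5. append(c, 1)  ⇒  FFF.........  {a→[1]; c→[0, 2]}
  6. append(a, 3)  ⇒  FFFFFF......  {a→[1, 3, 4, 5]; c→[0, 2]}
  7. unlink(a)  ⇒  F.F.........  {c→[0, 2]}

blocks(c) = [0, 2]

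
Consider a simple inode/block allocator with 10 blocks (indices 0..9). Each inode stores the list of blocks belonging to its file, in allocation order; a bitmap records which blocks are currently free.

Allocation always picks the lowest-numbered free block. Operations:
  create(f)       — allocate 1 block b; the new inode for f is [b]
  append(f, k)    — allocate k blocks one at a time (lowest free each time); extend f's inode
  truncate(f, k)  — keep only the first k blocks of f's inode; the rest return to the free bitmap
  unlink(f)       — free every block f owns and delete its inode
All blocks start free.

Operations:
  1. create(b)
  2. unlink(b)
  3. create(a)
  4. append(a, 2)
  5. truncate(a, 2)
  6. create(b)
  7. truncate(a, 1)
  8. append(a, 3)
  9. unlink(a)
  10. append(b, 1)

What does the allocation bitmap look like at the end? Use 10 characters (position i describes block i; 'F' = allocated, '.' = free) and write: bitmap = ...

bitmap = F.F.......

after create(b) → b:[0]  free=[F.........]
after unlink(b) →   free=[..........]
after create(a) → a:[0]  free=[F.........]
after append(a, 2) → a:[0, 1, 2]  free=[FFF.......]
after truncate(a, 2) → a:[0, 1]  free=[FF........]
after create(b) → a:[0, 1], b:[2]  free=[FFF.......]
after truncate(a, 1) → a:[0], b:[2]  free=[F.F.......]
after append(a, 3) → a:[0, 1, 3, 4], b:[2]  free=[FFFFF.....]
after unlink(a) → b:[2]  free=[..F.......]
after append(b, 1) → b:[2, 0]  free=[F.F.......]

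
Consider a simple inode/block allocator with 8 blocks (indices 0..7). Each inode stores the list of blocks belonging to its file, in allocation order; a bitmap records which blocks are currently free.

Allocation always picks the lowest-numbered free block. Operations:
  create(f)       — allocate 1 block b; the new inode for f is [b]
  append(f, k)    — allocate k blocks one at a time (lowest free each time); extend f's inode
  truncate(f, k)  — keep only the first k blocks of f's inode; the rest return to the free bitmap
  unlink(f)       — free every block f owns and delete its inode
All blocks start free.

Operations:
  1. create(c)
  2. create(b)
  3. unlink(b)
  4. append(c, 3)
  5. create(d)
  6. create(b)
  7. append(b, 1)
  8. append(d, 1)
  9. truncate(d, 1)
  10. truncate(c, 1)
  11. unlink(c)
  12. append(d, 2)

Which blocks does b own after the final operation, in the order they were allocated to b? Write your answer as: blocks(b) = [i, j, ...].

blocks(b) = [5, 6]

create(c): bitmap=F....... | c=[0]
create(b): bitmap=FF...... | b=[1] c=[0]
unlink(b): bitmap=F....... | c=[0]
append(c, 3): bitmap=FFFF.... | c=[0, 1, 2, 3]
create(d): bitmap=FFFFF... | c=[0, 1, 2, 3] d=[4]
create(b): bitmap=FFFFFF.. | b=[5] c=[0, 1, 2, 3] d=[4]
append(b, 1): bitmap=FFFFFFF. | b=[5, 6] c=[0, 1, 2, 3] d=[4]
append(d, 1): bitmap=FFFFFFFF | b=[5, 6] c=[0, 1, 2, 3] d=[4, 7]
truncate(d, 1): bitmap=FFFFFFF. | b=[5, 6] c=[0, 1, 2, 3] d=[4]
truncate(c, 1): bitmap=F...FFF. | b=[5, 6] c=[0] d=[4]
unlink(c): bitmap=....FFF. | b=[5, 6] d=[4]
append(d, 2): bitmap=FF..FFF. | b=[5, 6] d=[4, 0, 1]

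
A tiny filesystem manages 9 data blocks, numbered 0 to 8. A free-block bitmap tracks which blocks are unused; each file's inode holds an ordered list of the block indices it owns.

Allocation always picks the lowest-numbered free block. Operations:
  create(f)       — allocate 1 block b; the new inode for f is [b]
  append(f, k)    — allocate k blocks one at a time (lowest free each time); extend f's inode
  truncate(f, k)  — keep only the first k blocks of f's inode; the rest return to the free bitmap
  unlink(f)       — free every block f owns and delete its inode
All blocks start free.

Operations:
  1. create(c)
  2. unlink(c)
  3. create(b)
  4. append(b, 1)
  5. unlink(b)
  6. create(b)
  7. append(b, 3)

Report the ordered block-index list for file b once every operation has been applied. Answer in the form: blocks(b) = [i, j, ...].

blocks(b) = [0, 1, 2, 3]

after create(c) → c:[0]  free=[F........]
after unlink(c) →   free=[.........]
after create(b) → b:[0]  free=[F........]
after append(b, 1) → b:[0, 1]  free=[FF.......]
after unlink(b) →   free=[.........]
after create(b) → b:[0]  free=[F........]
after append(b, 3) → b:[0, 1, 2, 3]  free=[FFFF.....]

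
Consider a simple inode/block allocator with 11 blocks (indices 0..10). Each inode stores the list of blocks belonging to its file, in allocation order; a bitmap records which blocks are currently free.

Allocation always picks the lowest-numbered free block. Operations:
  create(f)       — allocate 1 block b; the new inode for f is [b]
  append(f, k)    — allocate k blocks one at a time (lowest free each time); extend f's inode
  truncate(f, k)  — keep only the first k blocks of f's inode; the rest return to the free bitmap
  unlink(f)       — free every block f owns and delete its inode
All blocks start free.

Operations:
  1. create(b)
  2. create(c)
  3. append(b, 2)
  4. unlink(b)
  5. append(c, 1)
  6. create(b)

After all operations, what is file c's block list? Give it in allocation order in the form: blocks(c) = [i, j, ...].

create(b): bitmap=F.......... | b=[0]
create(c): bitmap=FF......... | b=[0] c=[1]
append(b, 2): bitmap=FFFF....... | b=[0, 2, 3] c=[1]
unlink(b): bitmap=.F......... | c=[1]
append(c, 1): bitmap=FF......... | c=[1, 0]
create(b): bitmap=FFF........ | b=[2] c=[1, 0]

blocks(c) = [1, 0]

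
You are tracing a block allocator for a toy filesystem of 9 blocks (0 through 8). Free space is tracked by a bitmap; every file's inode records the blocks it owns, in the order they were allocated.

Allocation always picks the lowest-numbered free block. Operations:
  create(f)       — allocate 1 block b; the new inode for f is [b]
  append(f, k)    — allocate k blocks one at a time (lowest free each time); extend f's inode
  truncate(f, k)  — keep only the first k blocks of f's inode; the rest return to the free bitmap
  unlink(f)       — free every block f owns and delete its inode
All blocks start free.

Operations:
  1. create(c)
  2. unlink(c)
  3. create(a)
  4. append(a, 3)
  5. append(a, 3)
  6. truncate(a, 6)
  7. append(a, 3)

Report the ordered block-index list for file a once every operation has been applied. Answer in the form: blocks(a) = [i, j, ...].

blocks(a) = [0, 1, 2, 3, 4, 5, 6, 7, 8]

  1. create(c)  ⇒  F........  {c→[0]}
  2. unlink(c)  ⇒  .........  {}
  3. create(a)  ⇒  F........  {a→[0]}
  4. append(a, 3)  ⇒  FFFF.....  {a→[0, 1, 2, 3]}
  5. append(a, 3)  ⇒  FFFFFFF..  {a→[0, 1, 2, 3, 4, 5, 6]}
  6. truncate(a, 6)  ⇒  FFFFFF...  {a→[0, 1, 2, 3, 4, 5]}
  7. append(a, 3)  ⇒  FFFFFFFFF  {a→[0, 1, 2, 3, 4, 5, 6, 7, 8]}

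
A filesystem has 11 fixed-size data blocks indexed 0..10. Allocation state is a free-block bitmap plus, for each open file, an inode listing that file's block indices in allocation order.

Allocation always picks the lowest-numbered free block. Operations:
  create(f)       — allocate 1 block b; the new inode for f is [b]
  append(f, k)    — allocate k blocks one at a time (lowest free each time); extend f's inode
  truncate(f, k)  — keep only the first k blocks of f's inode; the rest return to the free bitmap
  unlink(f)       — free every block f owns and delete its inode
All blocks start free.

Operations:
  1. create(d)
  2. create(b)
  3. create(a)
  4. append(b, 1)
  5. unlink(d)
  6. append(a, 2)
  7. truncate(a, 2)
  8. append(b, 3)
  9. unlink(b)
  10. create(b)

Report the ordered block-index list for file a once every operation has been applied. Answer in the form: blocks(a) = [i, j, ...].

blocks(a) = [2, 0]

[1] create(d) — d=0 (map F..........)
[2] create(b) — b=1 d=0 (map FF.........)
[3] create(a) — a=2 b=1 d=0 (map FFF........)
[4] append(b, 1) — a=2 b=1,3 d=0 (map FFFF.......)
[5] unlink(d) — a=2 b=1,3 (map .FFF.......)
[6] append(a, 2) — a=2,0,4 b=1,3 (map FFFFF......)
[7] truncate(a, 2) — a=2,0 b=1,3 (map FFFF.......)
[8] append(b, 3) — a=2,0 b=1,3,4,5,6 (map FFFFFFF....)
[9] unlink(b) — a=2,0 (map F.F........)
[10] create(b) — a=2,0 b=1 (map FFF........)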